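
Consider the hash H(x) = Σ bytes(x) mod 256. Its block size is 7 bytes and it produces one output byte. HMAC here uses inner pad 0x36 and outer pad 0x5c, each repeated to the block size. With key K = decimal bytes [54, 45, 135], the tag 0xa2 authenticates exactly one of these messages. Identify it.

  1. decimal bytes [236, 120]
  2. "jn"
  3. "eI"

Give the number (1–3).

Key decimal bytes [54, 45, 135] = 36 2d 87 is 3 bytes ≤ B = 7; zero-pad to 7 bytes: K' = 36 2d 87 00 00 00 00.
K' ⊕ ipad = 00 1b b1 36 36 36 36; K' ⊕ opad = 6a 71 db 5c 5c 5c 5c.
m1: inner = H(00 1b b1 36 36 36 36 ec 78) = 08; tag = H(6a 71 db 5c 5c 5c 5c 08) = 2e
m2: inner = H(00 1b b1 36 36 36 36 6a 6e) = 7c; tag = H(6a 71 db 5c 5c 5c 5c 7c) = a2 ← matches
m3: inner = H(00 1b b1 36 36 36 36 65 49) = 52; tag = H(6a 71 db 5c 5c 5c 5c 52) = 78

2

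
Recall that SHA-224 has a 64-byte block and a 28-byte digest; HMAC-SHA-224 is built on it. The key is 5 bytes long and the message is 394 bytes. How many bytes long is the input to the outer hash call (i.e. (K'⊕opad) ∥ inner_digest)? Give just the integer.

92

Key is 5 ≤ 64 bytes, zero-padded: |K'| = 64.
Outer input = (K'⊕opad) ∥ H(inner) → 64 + 28 = 92 bytes.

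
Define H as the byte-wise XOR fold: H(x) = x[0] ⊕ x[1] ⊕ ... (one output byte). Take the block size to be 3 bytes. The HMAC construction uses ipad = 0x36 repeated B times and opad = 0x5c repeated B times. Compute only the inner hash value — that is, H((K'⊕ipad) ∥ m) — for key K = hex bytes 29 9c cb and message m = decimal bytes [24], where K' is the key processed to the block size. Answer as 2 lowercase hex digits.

50

Key hex bytes 29 9c cb is exactly B = 3 bytes: K' = 29 9c cb.
K' ⊕ ipad = 1f aa fd.
Inner input = 1f aa fd ∥ 18.
Inner hash: XOR 1f⊕aa⊕fd⊕18 = 50.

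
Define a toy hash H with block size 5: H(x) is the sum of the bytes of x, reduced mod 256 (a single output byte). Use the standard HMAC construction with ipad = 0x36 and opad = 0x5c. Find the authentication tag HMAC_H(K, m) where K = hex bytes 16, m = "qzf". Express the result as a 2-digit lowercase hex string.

Key hex bytes 16 is 1 byte ≤ B = 5; zero-pad to 5 bytes: K' = 16 00 00 00 00.
K' ⊕ ipad = 20 36 36 36 36.  K' ⊕ opad = 4a 5c 5c 5c 5c.
Inner input = (K'⊕ipad) ∥ m = 20 36 36 36 36 ∥ 71 7a 66.
Inner hash: sum = 32+54+54+54+54+113+122+102 = 585; mod 256 = 73 → 49.
Outer input = (K'⊕opad) ∥ inner = 4a 5c 5c 5c 5c ∥ 49.
Outer hash (tag): sum = 74+92+92+92+92+73 = 515; mod 256 = 3 → 03.

03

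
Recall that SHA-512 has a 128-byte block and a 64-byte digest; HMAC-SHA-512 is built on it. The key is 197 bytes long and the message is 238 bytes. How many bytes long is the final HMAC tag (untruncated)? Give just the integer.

The tag is one SHA-512 digest: 64 bytes.

64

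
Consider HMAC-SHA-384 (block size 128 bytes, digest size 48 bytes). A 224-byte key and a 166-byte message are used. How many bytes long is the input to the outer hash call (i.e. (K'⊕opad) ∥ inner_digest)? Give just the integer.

176

Key is 224 > 128 bytes, so it is hashed to 48 bytes then zero-padded to 128: |K'| = 128.
Outer input = (K'⊕opad) ∥ H(inner) → 128 + 48 = 176 bytes.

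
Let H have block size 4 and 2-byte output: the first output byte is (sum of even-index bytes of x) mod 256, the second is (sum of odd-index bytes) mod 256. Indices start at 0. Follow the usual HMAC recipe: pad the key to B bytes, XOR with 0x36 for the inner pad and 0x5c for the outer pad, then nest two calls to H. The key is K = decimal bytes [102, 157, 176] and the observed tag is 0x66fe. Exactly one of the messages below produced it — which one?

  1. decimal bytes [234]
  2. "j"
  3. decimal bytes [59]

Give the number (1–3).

Key decimal bytes [102, 157, 176] = 66 9d b0 is 3 bytes ≤ B = 4; zero-pad to 4 bytes: K' = 66 9d b0 00.
K' ⊕ ipad = 50 ab 86 36; K' ⊕ opad = 3a c1 ec 5c.
m1: inner = H(50 ab 86 36 ea) = c0 e1; tag = H(3a c1 ec 5c c0 e1) = e6fe
m2: inner = H(50 ab 86 36 6a) = 40 e1; tag = H(3a c1 ec 5c 40 e1) = 66fe ← matches
m3: inner = H(50 ab 86 36 3b) = 11 e1; tag = H(3a c1 ec 5c 11 e1) = 37fe

2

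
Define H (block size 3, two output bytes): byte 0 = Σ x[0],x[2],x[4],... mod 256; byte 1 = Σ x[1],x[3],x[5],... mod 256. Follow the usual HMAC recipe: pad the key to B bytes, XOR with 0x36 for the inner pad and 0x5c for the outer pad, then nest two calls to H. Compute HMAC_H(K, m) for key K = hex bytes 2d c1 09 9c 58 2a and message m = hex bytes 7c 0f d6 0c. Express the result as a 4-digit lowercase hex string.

Key hex bytes 2d c1 09 9c 58 2a is 6 bytes > B = 3, so hash it first: H(key) = 8e 87, then zero-pad to 3 bytes: K' = 8e 87 00.
K' ⊕ ipad = b8 b1 36.  K' ⊕ opad = d2 db 5c.
Inner input = (K'⊕ipad) ∥ m = b8 b1 36 ∥ 7c 0f d6 0c.
Inner hash: even-index sum = 265 mod 256 = 9; odd-index sum = 515 mod 256 = 3 → 09 03.
Outer input = (K'⊕opad) ∥ inner = d2 db 5c ∥ 09 03.
Outer hash (tag): even-index sum = 305 mod 256 = 49; odd-index sum = 228 mod 256 = 228 → 31 e4.

31e4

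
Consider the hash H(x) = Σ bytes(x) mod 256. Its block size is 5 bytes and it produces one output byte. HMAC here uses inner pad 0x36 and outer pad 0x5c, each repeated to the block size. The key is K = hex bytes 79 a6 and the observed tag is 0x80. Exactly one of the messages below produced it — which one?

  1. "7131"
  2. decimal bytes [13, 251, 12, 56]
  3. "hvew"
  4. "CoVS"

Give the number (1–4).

Key hex bytes 79 a6 is 2 bytes ≤ B = 5; zero-pad to 5 bytes: K' = 79 a6 00 00 00.
K' ⊕ ipad = 4f 90 36 36 36; K' ⊕ opad = 25 fa 5c 5c 5c.
m1: inner = H(4f 90 36 36 36 37 31 33 31) = 4d; tag = H(25 fa 5c 5c 5c 4d) = 80 ← matches
m2: inner = H(4f 90 36 36 36 0d fb 0c 38) = cd; tag = H(25 fa 5c 5c 5c cd) = 00
m3: inner = H(4f 90 36 36 36 68 76 65 77) = 3b; tag = H(25 fa 5c 5c 5c 3b) = 6e
m4: inner = H(4f 90 36 36 36 43 6f 56 53) = dc; tag = H(25 fa 5c 5c 5c dc) = 0f

1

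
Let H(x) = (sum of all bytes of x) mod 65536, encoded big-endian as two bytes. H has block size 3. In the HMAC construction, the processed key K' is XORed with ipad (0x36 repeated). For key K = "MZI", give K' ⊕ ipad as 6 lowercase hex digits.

7b6c7f

Key "MZI" = 4d 5a 49 is exactly B = 3 bytes: K' = 4d 5a 49.
XOR each byte with 0x36: 4d⊕36=7b, 5a⊕36=6c, 49⊕36=7f.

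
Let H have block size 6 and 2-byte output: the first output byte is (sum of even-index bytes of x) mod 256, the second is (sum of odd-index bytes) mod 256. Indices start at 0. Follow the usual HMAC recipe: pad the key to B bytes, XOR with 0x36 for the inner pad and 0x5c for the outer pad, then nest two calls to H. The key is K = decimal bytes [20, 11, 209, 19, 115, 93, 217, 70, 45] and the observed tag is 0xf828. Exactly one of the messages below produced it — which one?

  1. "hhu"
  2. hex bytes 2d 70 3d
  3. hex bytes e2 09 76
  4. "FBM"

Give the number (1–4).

Key decimal bytes [20, 11, 209, 19, 115, 93, 217, 70, 45] = 14 0b d1 13 73 5d d9 46 2d is 9 bytes > B = 6, so hash it first: H(key) = 5e c1, then zero-pad to 6 bytes: K' = 5e c1 00 00 00 00.
K' ⊕ ipad = 68 f7 36 36 36 36; K' ⊕ opad = 02 9d 5c 5c 5c 5c.
m1: inner = H(68 f7 36 36 36 36 68 68 75) = b1 cb; tag = H(02 9d 5c 5c 5c 5c b1 cb) = 6b20
m2: inner = H(68 f7 36 36 36 36 2d 70 3d) = 3e d3; tag = H(02 9d 5c 5c 5c 5c 3e d3) = f828 ← matches
m3: inner = H(68 f7 36 36 36 36 e2 09 76) = 2c 6c; tag = H(02 9d 5c 5c 5c 5c 2c 6c) = e6c1
m4: inner = H(68 f7 36 36 36 36 46 42 4d) = 67 a5; tag = H(02 9d 5c 5c 5c 5c 67 a5) = 21fa

2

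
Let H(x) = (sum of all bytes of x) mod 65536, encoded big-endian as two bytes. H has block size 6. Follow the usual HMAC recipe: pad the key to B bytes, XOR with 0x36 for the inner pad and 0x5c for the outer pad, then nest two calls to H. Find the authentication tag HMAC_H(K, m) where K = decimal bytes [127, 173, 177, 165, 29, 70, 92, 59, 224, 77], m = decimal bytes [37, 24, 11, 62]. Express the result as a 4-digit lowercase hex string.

Key decimal bytes [127, 173, 177, 165, 29, 70, 92, 59, 224, 77] = 7f ad b1 a5 1d 46 5c 3b e0 4d is 10 bytes > B = 6, so hash it first: H(key) = 04 a9, then zero-pad to 6 bytes: K' = 04 a9 00 00 00 00.
K' ⊕ ipad = 32 9f 36 36 36 36.  K' ⊕ opad = 58 f5 5c 5c 5c 5c.
Inner input = (K'⊕ipad) ∥ m = 32 9f 36 36 36 36 ∥ 25 18 0b 3e.
Inner hash: sum = 50+159+54+54+54+54+37+24+11+62 = 559 → 02 2f.
Outer input = (K'⊕opad) ∥ inner = 58 f5 5c 5c 5c 5c ∥ 02 2f.
Outer hash (tag): sum = 88+245+92+92+92+92+2+47 = 750 → 02 ee.

02ee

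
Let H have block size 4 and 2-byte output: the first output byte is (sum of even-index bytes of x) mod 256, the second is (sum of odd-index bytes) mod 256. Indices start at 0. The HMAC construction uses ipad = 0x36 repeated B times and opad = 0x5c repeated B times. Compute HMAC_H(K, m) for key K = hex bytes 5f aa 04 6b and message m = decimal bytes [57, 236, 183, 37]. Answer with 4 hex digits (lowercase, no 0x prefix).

e637

Key hex bytes 5f aa 04 6b is exactly B = 4 bytes: K' = 5f aa 04 6b.
K' ⊕ ipad = 69 9c 32 5d.  K' ⊕ opad = 03 f6 58 37.
Inner input = (K'⊕ipad) ∥ m = 69 9c 32 5d ∥ 39 ec b7 25.
Inner hash: even-index sum = 395 mod 256 = 139; odd-index sum = 522 mod 256 = 10 → 8b 0a.
Outer input = (K'⊕opad) ∥ inner = 03 f6 58 37 ∥ 8b 0a.
Outer hash (tag): even-index sum = 230 mod 256 = 230; odd-index sum = 311 mod 256 = 55 → e6 37.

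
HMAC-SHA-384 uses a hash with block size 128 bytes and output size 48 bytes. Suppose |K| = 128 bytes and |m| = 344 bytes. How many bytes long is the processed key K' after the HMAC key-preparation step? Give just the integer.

128

Key is 128 ≤ 128 bytes, zero-padded: |K'| = 128.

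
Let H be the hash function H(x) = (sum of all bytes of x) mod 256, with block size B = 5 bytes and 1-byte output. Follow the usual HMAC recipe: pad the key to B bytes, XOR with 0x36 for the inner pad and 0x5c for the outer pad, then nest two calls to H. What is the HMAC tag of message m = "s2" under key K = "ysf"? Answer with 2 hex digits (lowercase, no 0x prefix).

Key "ysf" = 79 73 66 is 3 bytes ≤ B = 5; zero-pad to 5 bytes: K' = 79 73 66 00 00.
K' ⊕ ipad = 4f 45 50 36 36.  K' ⊕ opad = 25 2f 3a 5c 5c.
Inner input = (K'⊕ipad) ∥ m = 4f 45 50 36 36 ∥ 73 32.
Inner hash: sum = 79+69+80+54+54+115+50 = 501; mod 256 = 245 → f5.
Outer input = (K'⊕opad) ∥ inner = 25 2f 3a 5c 5c ∥ f5.
Outer hash (tag): sum = 37+47+58+92+92+245 = 571; mod 256 = 59 → 3b.

3b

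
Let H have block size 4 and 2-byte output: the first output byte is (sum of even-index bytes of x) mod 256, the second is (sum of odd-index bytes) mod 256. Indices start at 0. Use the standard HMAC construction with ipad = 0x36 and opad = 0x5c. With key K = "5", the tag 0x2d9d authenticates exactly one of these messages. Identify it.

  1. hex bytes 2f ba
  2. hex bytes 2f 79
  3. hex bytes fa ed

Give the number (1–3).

Key "5" = 35 is 1 byte ≤ B = 4; zero-pad to 4 bytes: K' = 35 00 00 00.
K' ⊕ ipad = 03 36 36 36; K' ⊕ opad = 69 5c 5c 5c.
m1: inner = H(03 36 36 36 2f ba) = 68 26; tag = H(69 5c 5c 5c 68 26) = 2dde
m2: inner = H(03 36 36 36 2f 79) = 68 e5; tag = H(69 5c 5c 5c 68 e5) = 2d9d ← matches
m3: inner = H(03 36 36 36 fa ed) = 33 59; tag = H(69 5c 5c 5c 33 59) = f811

2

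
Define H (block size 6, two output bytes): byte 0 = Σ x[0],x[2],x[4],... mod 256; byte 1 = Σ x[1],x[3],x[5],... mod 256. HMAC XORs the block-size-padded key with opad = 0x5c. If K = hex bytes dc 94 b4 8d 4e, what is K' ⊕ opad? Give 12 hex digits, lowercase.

80c8e8d1125c

Key hex bytes dc 94 b4 8d 4e is 5 bytes ≤ B = 6; zero-pad to 6 bytes: K' = dc 94 b4 8d 4e 00.
XOR each byte with 0x5c: dc⊕5c=80, 94⊕5c=c8, b4⊕5c=e8, 8d⊕5c=d1, 4e⊕5c=12, 00⊕5c=5c.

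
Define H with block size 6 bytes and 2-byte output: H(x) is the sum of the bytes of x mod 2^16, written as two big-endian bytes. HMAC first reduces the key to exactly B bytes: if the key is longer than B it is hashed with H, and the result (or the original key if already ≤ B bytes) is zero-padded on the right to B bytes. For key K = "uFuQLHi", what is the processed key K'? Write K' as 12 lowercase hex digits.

027e00000000

|K| = 7 > B = 6, so first hash the key.
H(K): sum = 117+70+117+81+76+72+105 = 638 → 02 7e.
Zero-pad H(K) = 02 7e to 6 bytes: K' = 02 7e 00 00 00 00.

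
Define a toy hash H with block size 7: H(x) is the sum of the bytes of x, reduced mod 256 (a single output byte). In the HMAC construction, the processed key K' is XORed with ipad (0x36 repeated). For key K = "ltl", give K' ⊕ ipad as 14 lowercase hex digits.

5a425a36363636

Key "ltl" = 6c 74 6c is 3 bytes ≤ B = 7; zero-pad to 7 bytes: K' = 6c 74 6c 00 00 00 00.
XOR each byte with 0x36: 6c⊕36=5a, 74⊕36=42, 6c⊕36=5a, 00⊕36=36, 00⊕36=36, 00⊕36=36, 00⊕36=36.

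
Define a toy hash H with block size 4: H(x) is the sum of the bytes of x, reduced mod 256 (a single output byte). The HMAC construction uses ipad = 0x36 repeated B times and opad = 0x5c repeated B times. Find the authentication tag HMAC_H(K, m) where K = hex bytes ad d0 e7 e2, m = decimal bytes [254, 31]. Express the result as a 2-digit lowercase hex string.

Key hex bytes ad d0 e7 e2 is exactly B = 4 bytes: K' = ad d0 e7 e2.
K' ⊕ ipad = 9b e6 d1 d4.  K' ⊕ opad = f1 8c bb be.
Inner input = (K'⊕ipad) ∥ m = 9b e6 d1 d4 ∥ fe 1f.
Inner hash: sum = 155+230+209+212+254+31 = 1091; mod 256 = 67 → 43.
Outer input = (K'⊕opad) ∥ inner = f1 8c bb be ∥ 43.
Outer hash (tag): sum = 241+140+187+190+67 = 825; mod 256 = 57 → 39.

39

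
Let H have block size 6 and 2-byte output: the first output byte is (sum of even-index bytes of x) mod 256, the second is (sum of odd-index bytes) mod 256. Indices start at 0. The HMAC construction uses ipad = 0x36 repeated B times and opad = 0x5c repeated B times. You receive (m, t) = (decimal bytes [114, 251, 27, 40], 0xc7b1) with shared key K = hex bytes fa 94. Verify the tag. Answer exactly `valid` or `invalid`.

Key hex bytes fa 94 is 2 bytes ≤ B = 6; zero-pad to 6 bytes: K' = fa 94 00 00 00 00.
K' ⊕ ipad = cc a2 36 36 36 36; K' ⊕ opad = a6 c8 5c 5c 5c 5c.
Inner hash: even-index sum = 453 mod 256 = 197; odd-index sum = 561 mod 256 = 49 → c5 31.
Outer hash (recomputed tag): even-index sum = 547 mod 256 = 35; odd-index sum = 433 mod 256 = 177 → 23 b1.
Recomputed tag = 23b1; claimed = c7b1 → mismatch.

invalid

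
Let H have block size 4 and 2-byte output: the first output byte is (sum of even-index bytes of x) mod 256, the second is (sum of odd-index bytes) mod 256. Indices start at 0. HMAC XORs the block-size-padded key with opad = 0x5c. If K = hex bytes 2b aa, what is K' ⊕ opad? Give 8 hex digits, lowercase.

77f65c5c

Key hex bytes 2b aa is 2 bytes ≤ B = 4; zero-pad to 4 bytes: K' = 2b aa 00 00.
XOR each byte with 0x5c: 2b⊕5c=77, aa⊕5c=f6, 00⊕5c=5c, 00⊕5c=5c.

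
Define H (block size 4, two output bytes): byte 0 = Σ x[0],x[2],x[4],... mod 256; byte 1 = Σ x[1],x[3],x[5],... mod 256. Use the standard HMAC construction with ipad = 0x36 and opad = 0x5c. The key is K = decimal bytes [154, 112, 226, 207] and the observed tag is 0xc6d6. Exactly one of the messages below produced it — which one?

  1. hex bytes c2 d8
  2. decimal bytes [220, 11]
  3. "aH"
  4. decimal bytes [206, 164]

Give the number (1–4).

1

Key decimal bytes [154, 112, 226, 207] = 9a 70 e2 cf is exactly B = 4 bytes: K' = 9a 70 e2 cf.
K' ⊕ ipad = ac 46 d4 f9; K' ⊕ opad = c6 2c be 93.
m1: inner = H(ac 46 d4 f9 c2 d8) = 42 17; tag = H(c6 2c be 93 42 17) = c6d6 ← matches
m2: inner = H(ac 46 d4 f9 dc 0b) = 5c 4a; tag = H(c6 2c be 93 5c 4a) = e009
m3: inner = H(ac 46 d4 f9 61 48) = e1 87; tag = H(c6 2c be 93 e1 87) = 6546
m4: inner = H(ac 46 d4 f9 ce a4) = 4e e3; tag = H(c6 2c be 93 4e e3) = d2a2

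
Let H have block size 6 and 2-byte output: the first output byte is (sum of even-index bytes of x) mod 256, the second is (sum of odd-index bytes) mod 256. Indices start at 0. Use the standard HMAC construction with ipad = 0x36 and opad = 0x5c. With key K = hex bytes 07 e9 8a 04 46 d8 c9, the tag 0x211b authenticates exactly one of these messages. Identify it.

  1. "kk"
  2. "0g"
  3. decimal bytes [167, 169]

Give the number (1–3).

Key hex bytes 07 e9 8a 04 46 d8 c9 is 7 bytes > B = 6, so hash it first: H(key) = a0 c5, then zero-pad to 6 bytes: K' = a0 c5 00 00 00 00.
K' ⊕ ipad = 96 f3 36 36 36 36; K' ⊕ opad = fc 99 5c 5c 5c 5c.
m1: inner = H(96 f3 36 36 36 36 6b 6b) = 6d ca; tag = H(fc 99 5c 5c 5c 5c 6d ca) = 211b ← matches
m2: inner = H(96 f3 36 36 36 36 30 67) = 32 c6; tag = H(fc 99 5c 5c 5c 5c 32 c6) = e617
m3: inner = H(96 f3 36 36 36 36 a7 a9) = a9 08; tag = H(fc 99 5c 5c 5c 5c a9 08) = 5d59

1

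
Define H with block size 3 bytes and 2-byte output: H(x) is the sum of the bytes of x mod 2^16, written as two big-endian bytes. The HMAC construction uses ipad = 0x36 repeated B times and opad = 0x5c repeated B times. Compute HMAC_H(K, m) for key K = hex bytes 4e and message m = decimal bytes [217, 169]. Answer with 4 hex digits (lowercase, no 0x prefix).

Key hex bytes 4e is 1 byte ≤ B = 3; zero-pad to 3 bytes: K' = 4e 00 00.
K' ⊕ ipad = 78 36 36.  K' ⊕ opad = 12 5c 5c.
Inner input = (K'⊕ipad) ∥ m = 78 36 36 ∥ d9 a9.
Inner hash: sum = 120+54+54+217+169 = 614 → 02 66.
Outer input = (K'⊕opad) ∥ inner = 12 5c 5c ∥ 02 66.
Outer hash (tag): sum = 18+92+92+2+102 = 306 → 01 32.

0132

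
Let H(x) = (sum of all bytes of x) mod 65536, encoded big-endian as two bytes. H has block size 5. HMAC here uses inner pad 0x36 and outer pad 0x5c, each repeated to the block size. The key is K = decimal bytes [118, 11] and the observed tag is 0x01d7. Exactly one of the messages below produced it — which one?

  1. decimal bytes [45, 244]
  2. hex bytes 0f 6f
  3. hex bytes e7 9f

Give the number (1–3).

Key decimal bytes [118, 11] = 76 0b is 2 bytes ≤ B = 5; zero-pad to 5 bytes: K' = 76 0b 00 00 00.
K' ⊕ ipad = 40 3d 36 36 36; K' ⊕ opad = 2a 57 5c 5c 5c.
m1: inner = H(40 3d 36 36 36 2d f4) = 02 40; tag = H(2a 57 5c 5c 5c 02 40) = 01d7 ← matches
m2: inner = H(40 3d 36 36 36 0f 6f) = 01 9d; tag = H(2a 57 5c 5c 5c 01 9d) = 0233
m3: inner = H(40 3d 36 36 36 e7 9f) = 02 a5; tag = H(2a 57 5c 5c 5c 02 a5) = 023c

1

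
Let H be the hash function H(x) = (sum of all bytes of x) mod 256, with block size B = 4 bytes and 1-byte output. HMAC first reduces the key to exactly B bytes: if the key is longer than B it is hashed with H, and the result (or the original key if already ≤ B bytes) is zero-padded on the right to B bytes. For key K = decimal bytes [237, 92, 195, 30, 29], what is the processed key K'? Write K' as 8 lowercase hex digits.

|K| = 5 > B = 4, so first hash the key.
H(K): sum = 237+92+195+30+29 = 583; mod 256 = 71 → 47.
Zero-pad H(K) = 47 to 4 bytes: K' = 47 00 00 00.

47000000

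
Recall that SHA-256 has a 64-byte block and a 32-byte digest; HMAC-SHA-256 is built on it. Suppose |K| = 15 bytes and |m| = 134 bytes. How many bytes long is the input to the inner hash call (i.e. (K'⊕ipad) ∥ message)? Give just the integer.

198

Key is 15 ≤ 64 bytes, zero-padded: |K'| = 64.
Inner input = (K'⊕ipad) ∥ m → 64 + 134 = 198 bytes.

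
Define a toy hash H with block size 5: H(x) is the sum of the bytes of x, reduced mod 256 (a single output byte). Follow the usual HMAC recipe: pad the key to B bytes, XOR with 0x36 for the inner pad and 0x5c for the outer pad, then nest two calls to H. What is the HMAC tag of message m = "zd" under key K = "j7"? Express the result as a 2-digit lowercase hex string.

Key "j7" = 6a 37 is 2 bytes ≤ B = 5; zero-pad to 5 bytes: K' = 6a 37 00 00 00.
K' ⊕ ipad = 5c 01 36 36 36.  K' ⊕ opad = 36 6b 5c 5c 5c.
Inner input = (K'⊕ipad) ∥ m = 5c 01 36 36 36 ∥ 7a 64.
Inner hash: sum = 92+1+54+54+54+122+100 = 477; mod 256 = 221 → dd.
Outer input = (K'⊕opad) ∥ inner = 36 6b 5c 5c 5c ∥ dd.
Outer hash (tag): sum = 54+107+92+92+92+221 = 658; mod 256 = 146 → 92.

92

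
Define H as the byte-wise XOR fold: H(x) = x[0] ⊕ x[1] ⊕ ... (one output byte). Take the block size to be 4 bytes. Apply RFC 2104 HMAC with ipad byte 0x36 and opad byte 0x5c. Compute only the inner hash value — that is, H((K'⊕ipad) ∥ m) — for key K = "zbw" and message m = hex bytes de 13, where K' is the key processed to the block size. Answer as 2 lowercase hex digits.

Key "zbw" = 7a 62 77 is 3 bytes ≤ B = 4; zero-pad to 4 bytes: K' = 7a 62 77 00.
K' ⊕ ipad = 4c 54 41 36.
Inner input = 4c 54 41 36 ∥ de 13.
Inner hash: XOR 4c⊕54⊕41⊕36⊕de⊕13 = a2.

a2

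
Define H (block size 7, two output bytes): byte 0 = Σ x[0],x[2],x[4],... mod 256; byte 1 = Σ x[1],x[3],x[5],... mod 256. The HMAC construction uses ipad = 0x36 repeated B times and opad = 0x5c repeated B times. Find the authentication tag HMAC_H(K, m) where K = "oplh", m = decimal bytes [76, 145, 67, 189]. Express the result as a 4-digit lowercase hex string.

Key "oplh" = 6f 70 6c 68 is 4 bytes ≤ B = 7; zero-pad to 7 bytes: K' = 6f 70 6c 68 00 00 00.
K' ⊕ ipad = 59 46 5a 5e 36 36 36.  K' ⊕ opad = 33 2c 30 34 5c 5c 5c.
Inner input = (K'⊕ipad) ∥ m = 59 46 5a 5e 36 36 36 ∥ 4c 91 43 bd.
Inner hash: even-index sum = 621 mod 256 = 109; odd-index sum = 361 mod 256 = 105 → 6d 69.
Outer input = (K'⊕opad) ∥ inner = 33 2c 30 34 5c 5c 5c ∥ 6d 69.
Outer hash (tag): even-index sum = 388 mod 256 = 132; odd-index sum = 297 mod 256 = 41 → 84 29.

8429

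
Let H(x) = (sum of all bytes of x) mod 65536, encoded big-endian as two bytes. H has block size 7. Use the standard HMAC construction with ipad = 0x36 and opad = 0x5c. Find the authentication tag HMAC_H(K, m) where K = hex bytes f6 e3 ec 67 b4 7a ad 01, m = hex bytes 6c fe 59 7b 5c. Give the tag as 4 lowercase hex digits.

Key hex bytes f6 e3 ec 67 b4 7a ad 01 is 8 bytes > B = 7, so hash it first: H(key) = 05 08, then zero-pad to 7 bytes: K' = 05 08 00 00 00 00 00.
K' ⊕ ipad = 33 3e 36 36 36 36 36.  K' ⊕ opad = 59 54 5c 5c 5c 5c 5c.
Inner input = (K'⊕ipad) ∥ m = 33 3e 36 36 36 36 36 ∥ 6c fe 59 7b 5c.
Inner hash: sum = 51+62+54+54+54+54+54+108+254+89+123+92 = 1049 → 04 19.
Outer input = (K'⊕opad) ∥ inner = 59 54 5c 5c 5c 5c 5c ∥ 04 19.
Outer hash (tag): sum = 89+84+92+92+92+92+92+4+25 = 662 → 02 96.

0296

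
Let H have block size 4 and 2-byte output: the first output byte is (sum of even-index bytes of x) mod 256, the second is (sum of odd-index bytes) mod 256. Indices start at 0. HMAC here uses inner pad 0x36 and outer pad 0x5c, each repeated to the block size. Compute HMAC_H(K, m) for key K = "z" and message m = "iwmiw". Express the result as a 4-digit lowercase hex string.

5104

Key "z" = 7a is 1 byte ≤ B = 4; zero-pad to 4 bytes: K' = 7a 00 00 00.
K' ⊕ ipad = 4c 36 36 36.  K' ⊕ opad = 26 5c 5c 5c.
Inner input = (K'⊕ipad) ∥ m = 4c 36 36 36 ∥ 69 77 6d 69 77.
Inner hash: even-index sum = 463 mod 256 = 207; odd-index sum = 332 mod 256 = 76 → cf 4c.
Outer input = (K'⊕opad) ∥ inner = 26 5c 5c 5c ∥ cf 4c.
Outer hash (tag): even-index sum = 337 mod 256 = 81; odd-index sum = 260 mod 256 = 4 → 51 04.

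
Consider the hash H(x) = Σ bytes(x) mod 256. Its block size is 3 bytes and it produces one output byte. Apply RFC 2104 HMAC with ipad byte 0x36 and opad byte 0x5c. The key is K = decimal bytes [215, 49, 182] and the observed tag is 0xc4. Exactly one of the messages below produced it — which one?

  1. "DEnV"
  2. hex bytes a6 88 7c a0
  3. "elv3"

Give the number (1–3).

Key decimal bytes [215, 49, 182] = d7 31 b6 is exactly B = 3 bytes: K' = d7 31 b6.
K' ⊕ ipad = e1 07 80; K' ⊕ opad = 8b 6d ea.
m1: inner = H(e1 07 80 44 45 6e 56) = b5; tag = H(8b 6d ea b5) = 97
m2: inner = H(e1 07 80 a6 88 7c a0) = b2; tag = H(8b 6d ea b2) = 94
m3: inner = H(e1 07 80 65 6c 76 33) = e2; tag = H(8b 6d ea e2) = c4 ← matches

3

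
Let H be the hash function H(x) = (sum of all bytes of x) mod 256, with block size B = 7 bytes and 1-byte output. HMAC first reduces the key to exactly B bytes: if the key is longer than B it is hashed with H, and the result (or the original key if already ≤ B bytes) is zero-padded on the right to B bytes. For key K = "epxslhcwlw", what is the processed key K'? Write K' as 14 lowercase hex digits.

51000000000000

|K| = 10 > B = 7, so first hash the key.
H(K): sum = 101+112+120+115+108+104+99+119+108+119 = 1105; mod 256 = 81 → 51.
Zero-pad H(K) = 51 to 7 bytes: K' = 51 00 00 00 00 00 00.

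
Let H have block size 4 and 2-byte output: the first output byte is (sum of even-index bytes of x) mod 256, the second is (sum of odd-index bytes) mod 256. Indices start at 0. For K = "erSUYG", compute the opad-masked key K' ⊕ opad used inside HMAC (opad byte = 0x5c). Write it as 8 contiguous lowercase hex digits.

4d525c5c

Key "erSUYG" = 65 72 53 55 59 47 is 6 bytes > B = 4, so hash it first: H(key) = 11 0e, then zero-pad to 4 bytes: K' = 11 0e 00 00.
XOR each byte with 0x5c: 11⊕5c=4d, 0e⊕5c=52, 00⊕5c=5c, 00⊕5c=5c.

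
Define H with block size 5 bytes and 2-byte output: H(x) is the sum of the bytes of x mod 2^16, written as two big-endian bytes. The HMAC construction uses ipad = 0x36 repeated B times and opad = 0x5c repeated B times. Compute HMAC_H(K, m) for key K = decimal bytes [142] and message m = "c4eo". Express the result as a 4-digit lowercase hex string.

Key decimal bytes [142] = 8e is 1 byte ≤ B = 5; zero-pad to 5 bytes: K' = 8e 00 00 00 00.
K' ⊕ ipad = b8 36 36 36 36.  K' ⊕ opad = d2 5c 5c 5c 5c.
Inner input = (K'⊕ipad) ∥ m = b8 36 36 36 36 ∥ 63 34 65 6f.
Inner hash: sum = 184+54+54+54+54+99+52+101+111 = 763 → 02 fb.
Outer input = (K'⊕opad) ∥ inner = d2 5c 5c 5c 5c ∥ 02 fb.
Outer hash (tag): sum = 210+92+92+92+92+2+251 = 831 → 03 3f.

033f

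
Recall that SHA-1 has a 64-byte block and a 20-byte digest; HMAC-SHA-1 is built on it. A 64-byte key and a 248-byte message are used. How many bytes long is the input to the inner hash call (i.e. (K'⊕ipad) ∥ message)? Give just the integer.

312

Key is 64 ≤ 64 bytes, zero-padded: |K'| = 64.
Inner input = (K'⊕ipad) ∥ m → 64 + 248 = 312 bytes.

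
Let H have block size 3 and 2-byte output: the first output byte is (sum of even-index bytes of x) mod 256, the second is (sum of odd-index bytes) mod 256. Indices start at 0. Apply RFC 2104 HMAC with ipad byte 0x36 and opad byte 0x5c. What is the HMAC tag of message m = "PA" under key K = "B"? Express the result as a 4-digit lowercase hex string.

0047

Key "B" = 42 is 1 byte ≤ B = 3; zero-pad to 3 bytes: K' = 42 00 00.
K' ⊕ ipad = 74 36 36.  K' ⊕ opad = 1e 5c 5c.
Inner input = (K'⊕ipad) ∥ m = 74 36 36 ∥ 50 41.
Inner hash: even-index sum = 235 mod 256 = 235; odd-index sum = 134 mod 256 = 134 → eb 86.
Outer input = (K'⊕opad) ∥ inner = 1e 5c 5c ∥ eb 86.
Outer hash (tag): even-index sum = 256 mod 256 = 0; odd-index sum = 327 mod 256 = 71 → 00 47.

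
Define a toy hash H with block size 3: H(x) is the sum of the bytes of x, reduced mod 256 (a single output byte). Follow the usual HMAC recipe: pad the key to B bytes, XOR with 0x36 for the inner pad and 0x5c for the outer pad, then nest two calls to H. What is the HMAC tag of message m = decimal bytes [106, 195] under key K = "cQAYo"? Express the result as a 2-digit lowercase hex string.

bd

Key "cQAYo" = 63 51 41 59 6f is 5 bytes > B = 3, so hash it first: H(key) = bd, then zero-pad to 3 bytes: K' = bd 00 00.
K' ⊕ ipad = 8b 36 36.  K' ⊕ opad = e1 5c 5c.
Inner input = (K'⊕ipad) ∥ m = 8b 36 36 ∥ 6a c3.
Inner hash: sum = 139+54+54+106+195 = 548; mod 256 = 36 → 24.
Outer input = (K'⊕opad) ∥ inner = e1 5c 5c ∥ 24.
Outer hash (tag): sum = 225+92+92+36 = 445; mod 256 = 189 → bd.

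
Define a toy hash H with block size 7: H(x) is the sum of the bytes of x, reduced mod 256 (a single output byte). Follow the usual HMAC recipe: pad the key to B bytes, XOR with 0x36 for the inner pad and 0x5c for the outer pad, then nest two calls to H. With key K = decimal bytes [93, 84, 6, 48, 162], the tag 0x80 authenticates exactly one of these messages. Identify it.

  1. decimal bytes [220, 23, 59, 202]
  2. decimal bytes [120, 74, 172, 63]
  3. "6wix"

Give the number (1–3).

1

Key decimal bytes [93, 84, 6, 48, 162] = 5d 54 06 30 a2 is 5 bytes ≤ B = 7; zero-pad to 7 bytes: K' = 5d 54 06 30 a2 00 00.
K' ⊕ ipad = 6b 62 30 06 94 36 36; K' ⊕ opad = 01 08 5a 6c fe 5c 5c.
m1: inner = H(6b 62 30 06 94 36 36 dc 17 3b ca) = fb; tag = H(01 08 5a 6c fe 5c 5c fb) = 80 ← matches
m2: inner = H(6b 62 30 06 94 36 36 78 4a ac 3f) = b0; tag = H(01 08 5a 6c fe 5c 5c b0) = 35
m3: inner = H(6b 62 30 06 94 36 36 36 77 69 78) = 91; tag = H(01 08 5a 6c fe 5c 5c 91) = 16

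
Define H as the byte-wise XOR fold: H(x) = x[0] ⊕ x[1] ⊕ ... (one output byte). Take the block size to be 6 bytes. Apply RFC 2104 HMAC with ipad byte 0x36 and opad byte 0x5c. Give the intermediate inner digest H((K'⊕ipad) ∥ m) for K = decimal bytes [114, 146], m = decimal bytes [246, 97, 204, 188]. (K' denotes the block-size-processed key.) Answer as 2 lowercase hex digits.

07

Key decimal bytes [114, 146] = 72 92 is 2 bytes ≤ B = 6; zero-pad to 6 bytes: K' = 72 92 00 00 00 00.
K' ⊕ ipad = 44 a4 36 36 36 36.
Inner input = 44 a4 36 36 36 36 ∥ f6 61 cc bc.
Inner hash: XOR 44⊕a4⊕36⊕36⊕36⊕36⊕f6⊕61⊕cc⊕bc = 07.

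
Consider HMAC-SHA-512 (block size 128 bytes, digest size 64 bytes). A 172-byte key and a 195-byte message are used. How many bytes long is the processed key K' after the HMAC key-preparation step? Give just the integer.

128

Key is 172 > 128 bytes, so it is hashed to 64 bytes then zero-padded to 128: |K'| = 128.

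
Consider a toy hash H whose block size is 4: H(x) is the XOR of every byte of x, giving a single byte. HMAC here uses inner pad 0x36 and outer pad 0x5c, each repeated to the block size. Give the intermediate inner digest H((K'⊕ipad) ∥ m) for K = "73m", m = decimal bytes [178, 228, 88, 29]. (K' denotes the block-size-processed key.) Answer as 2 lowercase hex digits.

Key "73m" = 37 33 6d is 3 bytes ≤ B = 4; zero-pad to 4 bytes: K' = 37 33 6d 00.
K' ⊕ ipad = 01 05 5b 36.
Inner input = 01 05 5b 36 ∥ b2 e4 58 1d.
Inner hash: XOR 01⊕05⊕5b⊕36⊕b2⊕e4⊕58⊕1d = 7a.

7a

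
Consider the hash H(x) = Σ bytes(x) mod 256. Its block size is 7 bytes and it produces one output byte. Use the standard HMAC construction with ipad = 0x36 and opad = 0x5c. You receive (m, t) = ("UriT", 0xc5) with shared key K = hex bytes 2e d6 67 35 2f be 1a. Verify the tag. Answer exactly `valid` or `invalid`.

Key hex bytes 2e d6 67 35 2f be 1a is exactly B = 7 bytes: K' = 2e d6 67 35 2f be 1a.
K' ⊕ ipad = 18 e0 51 03 19 88 2c; K' ⊕ opad = 72 8a 3b 69 73 e2 46.
Inner hash: sum = 24+224+81+3+25+136+44+85+114+105+84 = 925; mod 256 = 157 → 9d.
Outer hash (recomputed tag): sum = 114+138+59+105+115+226+70+157 = 984; mod 256 = 216 → d8.
Recomputed tag = d8; claimed = c5 → mismatch.

invalid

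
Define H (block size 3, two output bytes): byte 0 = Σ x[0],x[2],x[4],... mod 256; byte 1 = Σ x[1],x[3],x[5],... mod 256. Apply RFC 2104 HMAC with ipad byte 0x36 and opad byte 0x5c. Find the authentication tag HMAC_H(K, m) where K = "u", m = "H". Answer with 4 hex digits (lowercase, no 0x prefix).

Key "u" = 75 is 1 byte ≤ B = 3; zero-pad to 3 bytes: K' = 75 00 00.
K' ⊕ ipad = 43 36 36.  K' ⊕ opad = 29 5c 5c.
Inner input = (K'⊕ipad) ∥ m = 43 36 36 ∥ 48.
Inner hash: even-index sum = 121 mod 256 = 121; odd-index sum = 126 mod 256 = 126 → 79 7e.
Outer input = (K'⊕opad) ∥ inner = 29 5c 5c ∥ 79 7e.
Outer hash (tag): even-index sum = 259 mod 256 = 3; odd-index sum = 213 mod 256 = 213 → 03 d5.

03d5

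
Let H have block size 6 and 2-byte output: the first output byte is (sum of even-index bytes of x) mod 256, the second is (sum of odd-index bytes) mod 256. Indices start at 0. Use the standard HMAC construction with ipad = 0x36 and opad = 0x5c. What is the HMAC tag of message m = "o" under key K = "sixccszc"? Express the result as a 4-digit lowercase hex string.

Key "sixccszc" = 73 69 78 63 63 73 7a 63 is 8 bytes > B = 6, so hash it first: H(key) = c8 a2, then zero-pad to 6 bytes: K' = c8 a2 00 00 00 00.
K' ⊕ ipad = fe 94 36 36 36 36.  K' ⊕ opad = 94 fe 5c 5c 5c 5c.
Inner input = (K'⊕ipad) ∥ m = fe 94 36 36 36 36 ∥ 6f.
Inner hash: even-index sum = 473 mod 256 = 217; odd-index sum = 256 mod 256 = 0 → d9 00.
Outer input = (K'⊕opad) ∥ inner = 94 fe 5c 5c 5c 5c ∥ d9 00.
Outer hash (tag): even-index sum = 549 mod 256 = 37; odd-index sum = 438 mod 256 = 182 → 25 b6.

25b6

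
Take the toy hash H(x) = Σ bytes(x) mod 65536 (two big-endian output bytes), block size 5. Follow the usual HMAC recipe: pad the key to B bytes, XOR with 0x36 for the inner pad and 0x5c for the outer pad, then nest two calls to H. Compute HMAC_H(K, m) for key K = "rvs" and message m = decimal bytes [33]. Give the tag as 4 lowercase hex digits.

0196

Key "rvs" = 72 76 73 is 3 bytes ≤ B = 5; zero-pad to 5 bytes: K' = 72 76 73 00 00.
K' ⊕ ipad = 44 40 45 36 36.  K' ⊕ opad = 2e 2a 2f 5c 5c.
Inner input = (K'⊕ipad) ∥ m = 44 40 45 36 36 ∥ 21.
Inner hash: sum = 68+64+69+54+54+33 = 342 → 01 56.
Outer input = (K'⊕opad) ∥ inner = 2e 2a 2f 5c 5c ∥ 01 56.
Outer hash (tag): sum = 46+42+47+92+92+1+86 = 406 → 01 96.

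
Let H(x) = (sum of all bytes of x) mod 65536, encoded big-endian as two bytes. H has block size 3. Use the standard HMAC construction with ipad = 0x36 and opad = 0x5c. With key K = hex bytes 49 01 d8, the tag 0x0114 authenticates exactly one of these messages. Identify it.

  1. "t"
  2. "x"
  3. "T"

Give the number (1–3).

2

Key hex bytes 49 01 d8 is exactly B = 3 bytes: K' = 49 01 d8.
K' ⊕ ipad = 7f 37 ee; K' ⊕ opad = 15 5d 84.
m1: inner = H(7f 37 ee 74) = 02 18; tag = H(15 5d 84 02 18) = 0110
m2: inner = H(7f 37 ee 78) = 02 1c; tag = H(15 5d 84 02 1c) = 0114 ← matches
m3: inner = H(7f 37 ee 54) = 01 f8; tag = H(15 5d 84 01 f8) = 01ef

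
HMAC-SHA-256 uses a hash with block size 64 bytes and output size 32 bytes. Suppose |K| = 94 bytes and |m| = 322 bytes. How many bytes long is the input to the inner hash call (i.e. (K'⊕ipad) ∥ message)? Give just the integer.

386

Key is 94 > 64 bytes, so it is hashed to 32 bytes then zero-padded to 64: |K'| = 64.
Inner input = (K'⊕ipad) ∥ m → 64 + 322 = 386 bytes.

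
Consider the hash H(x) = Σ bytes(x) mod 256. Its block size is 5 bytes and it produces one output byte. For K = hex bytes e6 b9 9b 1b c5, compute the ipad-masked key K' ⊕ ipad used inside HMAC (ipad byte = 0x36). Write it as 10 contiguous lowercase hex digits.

Key hex bytes e6 b9 9b 1b c5 is exactly B = 5 bytes: K' = e6 b9 9b 1b c5.
XOR each byte with 0x36: e6⊕36=d0, b9⊕36=8f, 9b⊕36=ad, 1b⊕36=2d, c5⊕36=f3.

d08fad2df3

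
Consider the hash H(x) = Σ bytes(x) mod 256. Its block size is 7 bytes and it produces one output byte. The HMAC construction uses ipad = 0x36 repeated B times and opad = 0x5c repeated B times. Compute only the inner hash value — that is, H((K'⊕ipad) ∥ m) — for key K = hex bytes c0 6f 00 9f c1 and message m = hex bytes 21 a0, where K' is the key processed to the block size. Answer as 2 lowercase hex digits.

52

Key hex bytes c0 6f 00 9f c1 is 5 bytes ≤ B = 7; zero-pad to 7 bytes: K' = c0 6f 00 9f c1 00 00.
K' ⊕ ipad = f6 59 36 a9 f7 36 36.
Inner input = f6 59 36 a9 f7 36 36 ∥ 21 a0.
Inner hash: sum = 246+89+54+169+247+54+54+33+160 = 1106; mod 256 = 82 → 52.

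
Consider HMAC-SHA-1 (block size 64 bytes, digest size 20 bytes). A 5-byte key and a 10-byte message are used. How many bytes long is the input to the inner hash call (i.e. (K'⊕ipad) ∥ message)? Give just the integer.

74

Key is 5 ≤ 64 bytes, zero-padded: |K'| = 64.
Inner input = (K'⊕ipad) ∥ m → 64 + 10 = 74 bytes.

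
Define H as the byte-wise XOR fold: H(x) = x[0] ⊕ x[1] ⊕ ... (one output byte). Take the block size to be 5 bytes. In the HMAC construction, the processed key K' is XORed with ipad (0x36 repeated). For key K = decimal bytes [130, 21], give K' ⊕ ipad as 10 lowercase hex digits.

b423363636

Key decimal bytes [130, 21] = 82 15 is 2 bytes ≤ B = 5; zero-pad to 5 bytes: K' = 82 15 00 00 00.
XOR each byte with 0x36: 82⊕36=b4, 15⊕36=23, 00⊕36=36, 00⊕36=36, 00⊕36=36.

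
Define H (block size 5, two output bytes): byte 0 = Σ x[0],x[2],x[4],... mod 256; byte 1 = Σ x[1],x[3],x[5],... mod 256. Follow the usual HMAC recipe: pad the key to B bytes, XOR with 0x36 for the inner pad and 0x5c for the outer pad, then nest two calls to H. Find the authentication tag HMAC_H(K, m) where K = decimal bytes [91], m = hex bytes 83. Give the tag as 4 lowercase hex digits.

ae91

Key decimal bytes [91] = 5b is 1 byte ≤ B = 5; zero-pad to 5 bytes: K' = 5b 00 00 00 00.
K' ⊕ ipad = 6d 36 36 36 36.  K' ⊕ opad = 07 5c 5c 5c 5c.
Inner input = (K'⊕ipad) ∥ m = 6d 36 36 36 36 ∥ 83.
Inner hash: even-index sum = 217 mod 256 = 217; odd-index sum = 239 mod 256 = 239 → d9 ef.
Outer input = (K'⊕opad) ∥ inner = 07 5c 5c 5c 5c ∥ d9 ef.
Outer hash (tag): even-index sum = 430 mod 256 = 174; odd-index sum = 401 mod 256 = 145 → ae 91.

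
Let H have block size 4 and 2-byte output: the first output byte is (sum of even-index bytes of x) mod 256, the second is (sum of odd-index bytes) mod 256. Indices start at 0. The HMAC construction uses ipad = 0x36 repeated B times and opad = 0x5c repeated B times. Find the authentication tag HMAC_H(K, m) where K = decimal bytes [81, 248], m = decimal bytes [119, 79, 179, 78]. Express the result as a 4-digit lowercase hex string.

30a1

Key decimal bytes [81, 248] = 51 f8 is 2 bytes ≤ B = 4; zero-pad to 4 bytes: K' = 51 f8 00 00.
K' ⊕ ipad = 67 ce 36 36.  K' ⊕ opad = 0d a4 5c 5c.
Inner input = (K'⊕ipad) ∥ m = 67 ce 36 36 ∥ 77 4f b3 4e.
Inner hash: even-index sum = 455 mod 256 = 199; odd-index sum = 417 mod 256 = 161 → c7 a1.
Outer input = (K'⊕opad) ∥ inner = 0d a4 5c 5c ∥ c7 a1.
Outer hash (tag): even-index sum = 304 mod 256 = 48; odd-index sum = 417 mod 256 = 161 → 30 a1.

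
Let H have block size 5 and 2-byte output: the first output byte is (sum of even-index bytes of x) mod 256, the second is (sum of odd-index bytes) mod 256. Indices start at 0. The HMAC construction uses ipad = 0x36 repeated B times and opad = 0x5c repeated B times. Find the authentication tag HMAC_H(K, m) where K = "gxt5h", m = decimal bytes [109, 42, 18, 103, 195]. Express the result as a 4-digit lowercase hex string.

2a0f

Key "gxt5h" = 67 78 74 35 68 is exactly B = 5 bytes: K' = 67 78 74 35 68.
K' ⊕ ipad = 51 4e 42 03 5e.  K' ⊕ opad = 3b 24 28 69 34.
Inner input = (K'⊕ipad) ∥ m = 51 4e 42 03 5e ∥ 6d 2a 12 67 c3.
Inner hash: even-index sum = 386 mod 256 = 130; odd-index sum = 403 mod 256 = 147 → 82 93.
Outer input = (K'⊕opad) ∥ inner = 3b 24 28 69 34 ∥ 82 93.
Outer hash (tag): even-index sum = 298 mod 256 = 42; odd-index sum = 271 mod 256 = 15 → 2a 0f.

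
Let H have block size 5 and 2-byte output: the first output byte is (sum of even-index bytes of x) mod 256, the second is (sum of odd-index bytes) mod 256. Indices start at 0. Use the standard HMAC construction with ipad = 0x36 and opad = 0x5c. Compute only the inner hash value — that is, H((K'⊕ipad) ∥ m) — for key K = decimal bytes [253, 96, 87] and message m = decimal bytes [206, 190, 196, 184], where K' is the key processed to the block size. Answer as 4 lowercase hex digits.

d81e

Key decimal bytes [253, 96, 87] = fd 60 57 is 3 bytes ≤ B = 5; zero-pad to 5 bytes: K' = fd 60 57 00 00.
K' ⊕ ipad = cb 56 61 36 36.
Inner input = cb 56 61 36 36 ∥ ce be c4 b8.
Inner hash: even-index sum = 728 mod 256 = 216; odd-index sum = 542 mod 256 = 30 → d8 1e.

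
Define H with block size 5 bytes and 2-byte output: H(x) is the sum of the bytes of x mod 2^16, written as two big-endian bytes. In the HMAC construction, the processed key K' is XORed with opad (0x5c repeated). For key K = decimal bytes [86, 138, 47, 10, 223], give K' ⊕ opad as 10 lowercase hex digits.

Key decimal bytes [86, 138, 47, 10, 223] = 56 8a 2f 0a df is exactly B = 5 bytes: K' = 56 8a 2f 0a df.
XOR each byte with 0x5c: 56⊕5c=0a, 8a⊕5c=d6, 2f⊕5c=73, 0a⊕5c=56, df⊕5c=83.

0ad6735683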